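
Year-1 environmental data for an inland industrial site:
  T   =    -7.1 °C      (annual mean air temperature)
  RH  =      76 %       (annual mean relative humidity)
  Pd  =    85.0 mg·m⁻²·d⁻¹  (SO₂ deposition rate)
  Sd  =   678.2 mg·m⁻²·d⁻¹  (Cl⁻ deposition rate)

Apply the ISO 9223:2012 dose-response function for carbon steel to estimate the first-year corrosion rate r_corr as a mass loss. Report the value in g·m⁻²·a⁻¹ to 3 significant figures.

carbon steel: temperature factor f = +0.150·(-17.1) = -2.5650
  Pd branch = 1.77·Pd^0.52·e^(0.02·RH+f) = 6.272 μm/a
  Sd branch = 0.102·Sd^0.62·e^(0.033·RH+0.04·T) = 53.69 μm/a
  sum: 6.272 + 53.69 → r_corr = 59.96 μm/a
Convert to mass loss: 59.96 μm/a × 7.85 g/cm³ = 470.7 g·m⁻²·a⁻¹

r_corr = 471 g·m⁻²·a⁻¹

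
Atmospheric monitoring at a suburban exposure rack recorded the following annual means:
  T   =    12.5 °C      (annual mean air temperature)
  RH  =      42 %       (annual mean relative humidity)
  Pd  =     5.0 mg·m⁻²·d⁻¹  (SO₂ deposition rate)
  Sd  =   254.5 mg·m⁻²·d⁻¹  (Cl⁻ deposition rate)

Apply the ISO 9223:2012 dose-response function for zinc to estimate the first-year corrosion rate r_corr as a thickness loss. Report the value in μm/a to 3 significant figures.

r_corr = 1.82 μm/a

zinc: f(T) = -0.071·(T−10) [T>10 °C] = -0.1775
  SO₂ term: 0.0129·5.0^0.44·exp(0.046·42-0.1775) = 0.1514
  Cl⁻ term: 0.0175·254.5^0.57·exp(0.008·42+0.085·12.5) = 1.666
  sum: 0.1514 + 1.666 → r_corr = 1.817 μm/a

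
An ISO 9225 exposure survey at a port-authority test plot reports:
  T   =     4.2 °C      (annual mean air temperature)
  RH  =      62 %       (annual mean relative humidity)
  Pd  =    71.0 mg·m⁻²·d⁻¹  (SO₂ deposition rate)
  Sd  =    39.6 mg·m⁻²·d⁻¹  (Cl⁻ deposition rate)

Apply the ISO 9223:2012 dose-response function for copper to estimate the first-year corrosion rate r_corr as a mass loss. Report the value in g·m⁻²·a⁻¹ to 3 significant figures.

r_corr = 5.53 g·m⁻²·a⁻¹

copper: temperature factor f = +0.126·(-5.8) = -0.7308
  sulphur-dioxide contribution → 0.2998 μm/a
  chloride contribution → 0.3168 μm/a
  total first-year rate 0.6167 μm/a
Convert to mass loss: 0.6167 μm/a × 8.96 g/cm³ = 5.525 g·m⁻²·a⁻¹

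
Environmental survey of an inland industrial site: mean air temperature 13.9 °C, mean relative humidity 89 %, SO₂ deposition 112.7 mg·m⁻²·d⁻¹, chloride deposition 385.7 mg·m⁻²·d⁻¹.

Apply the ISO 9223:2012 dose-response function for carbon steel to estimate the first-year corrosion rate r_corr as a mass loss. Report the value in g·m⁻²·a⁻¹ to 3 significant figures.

r_corr = 1.84e+03 g·m⁻²·a⁻¹

carbon steel: temperature factor f = -0.054·(3.9) = -0.2106
  Pd branch = 1.77·Pd^0.52·e^(0.02·RH+f) = 99.21 μm/a
  Sd branch = 0.102·Sd^0.62·e^(0.033·RH+0.04·T) = 134.6 μm/a
  r_corr = 99.21 + 134.6 = 233.8 μm/a
Convert to mass loss: 233.8 μm/a × 7.85 g/cm³ = 1835 g·m⁻²·a⁻¹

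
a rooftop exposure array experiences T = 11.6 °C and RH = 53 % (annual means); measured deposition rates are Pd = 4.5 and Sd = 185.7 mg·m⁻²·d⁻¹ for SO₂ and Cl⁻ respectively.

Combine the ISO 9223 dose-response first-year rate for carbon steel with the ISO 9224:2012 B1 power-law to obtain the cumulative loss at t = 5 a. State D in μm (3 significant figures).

carbon steel: temperature factor f = -0.054·(1.6) = -0.0864
  sulphur-dioxide contribution → 10.24 μm/a
  chloride contribution → 23.79 μm/a
  ⇒ r_corr(carbon steel) = 34.03 μm/a
Power-law: D(5) = r_corr · 5^0.523
  D(5) = 34.03 × 5^0.523 = 34.03 × 2.32 = 78.97 μm

D(5) = 79.0 μm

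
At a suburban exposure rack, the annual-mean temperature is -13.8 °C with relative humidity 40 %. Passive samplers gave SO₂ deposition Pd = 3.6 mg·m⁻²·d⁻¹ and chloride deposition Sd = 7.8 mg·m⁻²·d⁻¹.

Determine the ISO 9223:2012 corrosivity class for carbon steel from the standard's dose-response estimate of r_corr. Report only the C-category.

carbon steel: temperature factor f = +0.150·(-23.8) = -3.5700
  SO₂ term: 1.77·3.6^0.52·exp(0.02·40-3.5700) = 0.2159
  Cl⁻ term: 0.102·7.8^0.62·exp(0.033·40+0.04·-13.8) = 0.7857
  sum: 0.2159 + 0.7857 → r_corr = 1.002 μm/a
ISO 9223 Table 2 (carbon steel): 0 < 1 ≤ 1.3 μm/a ⇒ C1

C1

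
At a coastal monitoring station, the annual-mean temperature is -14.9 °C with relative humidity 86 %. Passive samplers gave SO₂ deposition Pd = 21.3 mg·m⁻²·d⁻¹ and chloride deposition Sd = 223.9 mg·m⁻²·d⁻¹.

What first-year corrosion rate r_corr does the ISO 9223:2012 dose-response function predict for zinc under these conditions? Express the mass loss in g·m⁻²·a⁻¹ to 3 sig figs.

zinc: temperature factor f = +0.038·(-24.9) = -0.9462
  sulphur-dioxide contribution → 1.005 μm/a
  chloride contribution → 0.2145 μm/a
  total first-year rate 1.22 μm/a
Convert to mass loss: 1.22 μm/a × 7.14 g/cm³ = 8.708 g·m⁻²·a⁻¹

r_corr = 8.71 g·m⁻²·a⁻¹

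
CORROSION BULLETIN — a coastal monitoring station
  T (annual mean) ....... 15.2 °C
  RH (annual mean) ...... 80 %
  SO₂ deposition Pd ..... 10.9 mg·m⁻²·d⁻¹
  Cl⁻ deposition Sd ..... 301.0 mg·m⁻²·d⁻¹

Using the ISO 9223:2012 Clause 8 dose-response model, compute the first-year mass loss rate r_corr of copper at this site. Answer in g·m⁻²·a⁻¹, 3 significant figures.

r_corr = 22.6 g·m⁻²·a⁻¹

copper: T>10 °C ⇒ hinge -0.080·(15.2−10) = -0.4160
  Pd branch = 0.0053·Pd^0.26·e^(0.059·RH+f) = 0.7298 μm/a
  Sd branch = 0.01025·Sd^0.27·e^(0.036·RH+0.049·T) = 1.795 μm/a
  sum: 0.7298 + 1.795 → r_corr = 2.525 μm/a
Convert to mass loss: 2.525 μm/a × 8.96 g/cm³ = 22.63 g·m⁻²·a⁻¹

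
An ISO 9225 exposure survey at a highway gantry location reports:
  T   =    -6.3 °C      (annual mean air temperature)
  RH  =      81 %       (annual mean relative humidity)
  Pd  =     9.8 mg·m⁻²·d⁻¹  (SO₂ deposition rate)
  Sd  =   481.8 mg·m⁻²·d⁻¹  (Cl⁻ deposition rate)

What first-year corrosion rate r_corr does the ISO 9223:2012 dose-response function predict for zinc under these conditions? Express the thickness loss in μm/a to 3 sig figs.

r_corr = 1.45 μm/a

zinc: temperature factor f = +0.038·(-16.3) = -0.6194
  Pd branch = 0.0129·Pd^0.44·e^(0.046·RH+f) = 0.7869 μm/a
  Cl⁻ term: 0.0175·481.8^0.57·exp(0.008·81+0.085·-6.3) = 0.6624
  sum: 0.7869 + 0.6624 → r_corr = 1.449 μm/a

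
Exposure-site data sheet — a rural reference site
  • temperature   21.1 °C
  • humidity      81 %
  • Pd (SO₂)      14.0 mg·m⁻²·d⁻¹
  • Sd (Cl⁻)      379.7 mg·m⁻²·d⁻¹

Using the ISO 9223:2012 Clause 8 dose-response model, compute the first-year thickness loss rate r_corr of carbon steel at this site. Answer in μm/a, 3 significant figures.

r_corr = 156 μm/a

carbon steel: temperature factor f = -0.054·(11.1) = -0.5994
  Pd branch = 1.77·Pd^0.52·e^(0.02·RH+f) = 19.37 μm/a
  Cl⁻ term: 0.102·379.7^0.62·exp(0.033·81+0.04·21.1) = 136.5
  r_corr = 19.37 + 136.5 = 155.9 μm/a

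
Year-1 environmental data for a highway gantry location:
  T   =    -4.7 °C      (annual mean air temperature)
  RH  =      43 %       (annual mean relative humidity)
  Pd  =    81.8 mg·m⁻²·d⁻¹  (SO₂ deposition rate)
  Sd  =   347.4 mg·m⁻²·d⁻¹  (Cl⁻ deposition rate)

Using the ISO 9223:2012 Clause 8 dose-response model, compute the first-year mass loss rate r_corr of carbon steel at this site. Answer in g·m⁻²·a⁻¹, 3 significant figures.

r_corr = 139 g·m⁻²·a⁻¹

carbon steel: T≤10 °C ⇒ hinge +0.150·(-4.7−10) = -2.2050
  sulphur-dioxide contribution → 4.555 μm/a
  chloride contribution → 13.14 μm/a
  total first-year rate 17.69 μm/a
Convert to mass loss: 17.69 μm/a × 7.85 g/cm³ = 138.9 g·m⁻²·a⁻¹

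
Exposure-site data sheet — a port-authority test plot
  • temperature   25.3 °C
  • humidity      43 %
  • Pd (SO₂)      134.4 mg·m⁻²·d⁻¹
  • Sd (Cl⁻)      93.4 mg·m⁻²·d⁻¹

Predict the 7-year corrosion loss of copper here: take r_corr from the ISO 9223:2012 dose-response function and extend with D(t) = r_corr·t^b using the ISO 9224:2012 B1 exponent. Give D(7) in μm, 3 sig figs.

D(7) = 2.33 μm

copper: T>10 °C ⇒ hinge -0.080·(25.3−10) = -1.2240
  SO₂ term: 0.0053·134.4^0.26·exp(0.059·43-1.2240) = 0.07045
  Cl⁻ term: 0.01025·93.4^0.27·exp(0.036·43+0.049·25.3) = 0.5668
  sum: 0.07045 + 0.5668 → r_corr = 0.6372 μm/a
Long-term exponent b (ISO 9224 Table 2, B1) = 0.667
  D(7) = 0.6372 × 7^0.667 = 0.6372 × 3.662 = 2.333 μm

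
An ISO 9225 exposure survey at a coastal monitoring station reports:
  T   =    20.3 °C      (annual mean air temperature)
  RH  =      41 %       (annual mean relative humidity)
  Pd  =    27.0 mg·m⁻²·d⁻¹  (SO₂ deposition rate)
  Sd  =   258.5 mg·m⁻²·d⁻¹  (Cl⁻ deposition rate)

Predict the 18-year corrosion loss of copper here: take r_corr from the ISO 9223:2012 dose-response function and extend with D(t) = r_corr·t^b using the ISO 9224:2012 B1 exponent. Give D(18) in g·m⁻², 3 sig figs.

D(18) = 37.3 g·m⁻²

copper: T>10 °C ⇒ hinge -0.080·(20.3−10) = -0.8240
  SO₂ term: 0.0053·27.0^0.26·exp(0.059·41-0.8240) = 0.06154
  Cl⁻ term: 0.01025·258.5^0.27·exp(0.036·41+0.049·20.3) = 0.5434
  sum: 0.06154 + 0.5434 → r_corr = 0.6049 μm/a
Power-law: D(18) = r_corr · 18^0.667
  D(18) = 0.6049 × 18^0.667 = 0.6049 × 6.875 = 4.159 μm
  Mass loss = 4.159 μm × 8.96 g/cm³ = 37.26 g·m⁻²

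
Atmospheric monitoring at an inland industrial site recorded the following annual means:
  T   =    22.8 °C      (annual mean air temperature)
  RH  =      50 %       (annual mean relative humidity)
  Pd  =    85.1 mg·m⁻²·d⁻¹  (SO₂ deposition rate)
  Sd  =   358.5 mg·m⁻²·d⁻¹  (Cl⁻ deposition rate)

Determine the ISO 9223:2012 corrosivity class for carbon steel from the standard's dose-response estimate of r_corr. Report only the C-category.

carbon steel: f(T) = -0.054·(T−10) [T>10 °C] = -0.6912
  Pd branch = 1.77·Pd^0.52·e^(0.02·RH+f) = 24.3 μm/a
  Cl⁻ term: 0.102·358.5^0.62·exp(0.033·50+0.04·22.8) = 50.7
  r_corr = 24.3 + 50.7 = 75.01 μm/a
Category bounds: 50…80 μm/a bracket r_corr ⇒ C4

C4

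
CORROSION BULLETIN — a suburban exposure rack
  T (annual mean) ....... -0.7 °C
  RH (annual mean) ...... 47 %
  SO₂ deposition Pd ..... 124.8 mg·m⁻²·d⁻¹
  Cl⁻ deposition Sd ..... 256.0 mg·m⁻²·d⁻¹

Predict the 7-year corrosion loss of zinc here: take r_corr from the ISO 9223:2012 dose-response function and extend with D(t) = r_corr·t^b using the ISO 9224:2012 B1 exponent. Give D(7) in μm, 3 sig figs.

D(7) = 5.79 μm

zinc: T≤10 °C ⇒ hinge +0.038·(-0.7−10) = -0.4066
  SO₂ term: 0.0129·124.8^0.44·exp(0.046·47-0.4066) = 0.6241
  Cl⁻ term: 0.0175·256.0^0.57·exp(0.008·47+0.085·-0.7) = 0.5665
  r_corr = 0.6241 + 0.5665 = 1.191 μm/a
Long-term exponent b (ISO 9224 Table 2, B1) = 0.813
  D(7) = 1.191 × 7^0.813 = 1.191 × 4.865 = 5.792 μm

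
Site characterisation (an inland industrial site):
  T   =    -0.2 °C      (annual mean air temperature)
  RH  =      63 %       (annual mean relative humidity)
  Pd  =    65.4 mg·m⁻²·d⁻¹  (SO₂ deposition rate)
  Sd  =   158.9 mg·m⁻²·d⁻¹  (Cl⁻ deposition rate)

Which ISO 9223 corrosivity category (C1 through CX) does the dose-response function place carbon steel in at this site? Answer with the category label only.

carbon steel: f(T) = +0.150·(T−10) [T≤10 °C] = -1.5300
  sulphur-dioxide contribution → 11.88 μm/a
  chloride contribution → 18.74 μm/a
  ⇒ r_corr(carbon steel) = 30.62 μm/a
ISO 9223 Table 2 (carbon steel): 25 < 30.6 ≤ 50 μm/a ⇒ C3

C3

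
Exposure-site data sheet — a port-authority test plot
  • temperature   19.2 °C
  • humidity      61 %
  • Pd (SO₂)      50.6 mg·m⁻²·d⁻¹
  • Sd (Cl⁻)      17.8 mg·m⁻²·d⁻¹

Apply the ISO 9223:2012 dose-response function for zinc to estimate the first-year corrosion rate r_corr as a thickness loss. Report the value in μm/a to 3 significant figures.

r_corr = 1.38 μm/a

zinc: f(T) = -0.071·(T−10) [T>10 °C] = -0.6532
  Pd branch = 0.0129·Pd^0.44·e^(0.046·RH+f) = 0.6243 μm/a
  Sd branch = 0.0175·Sd^0.57·e^(0.008·RH+0.085·T) = 0.7525 μm/a
  r_corr = 0.6243 + 0.7525 = 1.377 μm/a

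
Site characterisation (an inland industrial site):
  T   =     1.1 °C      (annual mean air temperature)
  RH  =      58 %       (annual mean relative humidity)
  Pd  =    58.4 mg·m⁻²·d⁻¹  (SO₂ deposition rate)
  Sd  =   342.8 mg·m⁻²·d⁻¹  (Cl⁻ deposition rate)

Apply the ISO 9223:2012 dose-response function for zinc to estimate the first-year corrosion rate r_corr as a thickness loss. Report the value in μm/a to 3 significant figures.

r_corr = 1.65 μm/a

zinc: temperature factor f = +0.038·(-8.9) = -0.3382
  sulphur-dioxide contribution → 0.7937 μm/a
  chloride contribution → 0.8514 μm/a
  ⇒ r_corr(zinc) = 1.645 μm/a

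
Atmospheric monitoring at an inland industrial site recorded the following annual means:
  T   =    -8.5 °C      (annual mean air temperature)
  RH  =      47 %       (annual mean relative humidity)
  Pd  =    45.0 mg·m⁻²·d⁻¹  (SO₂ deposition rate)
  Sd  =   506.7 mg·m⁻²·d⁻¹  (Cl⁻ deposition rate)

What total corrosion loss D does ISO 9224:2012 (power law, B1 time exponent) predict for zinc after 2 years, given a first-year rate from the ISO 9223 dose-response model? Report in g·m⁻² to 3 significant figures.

D(2) = 9.12 g·m⁻²

zinc: T≤10 °C ⇒ hinge +0.038·(-8.5−10) = -0.7030
  SO₂ term: 0.0129·45.0^0.44·exp(0.046·47-0.7030) = 0.2962
  Sd branch = 0.0175·Sd^0.57·e^(0.008·RH+0.085·T) = 0.4308 μm/a
  sum: 0.2962 + 0.4308 → r_corr = 0.727 μm/a
ISO 9224: D(t) = r_corr · t^b with b = 0.813 (zinc, B1)
  D(2) = 0.727 × 2^0.813 = 0.727 × 1.757 = 1.277 μm
  Mass loss = 1.277 μm × 7.14 g/cm³ = 9.12 g·m⁻²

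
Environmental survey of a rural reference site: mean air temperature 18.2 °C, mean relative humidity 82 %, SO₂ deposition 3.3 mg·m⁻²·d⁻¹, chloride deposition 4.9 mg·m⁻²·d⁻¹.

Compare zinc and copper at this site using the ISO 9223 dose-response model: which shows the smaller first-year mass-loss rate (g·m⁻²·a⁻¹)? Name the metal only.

zinc

zinc: temperature factor f = -0.071·(8.2) = -0.5822
  Pd branch = 0.0129·Pd^0.44·e^(0.046·RH+f) = 0.5297 μm/a
  Cl⁻ term: 0.0175·4.9^0.57·exp(0.008·82+0.085·18.2) = 0.3919
  r_corr = 0.5297 + 0.3919 = 0.9216 μm/a
  mass loss = 0.9216 μm/a × 7.14 g/cm³ = 6.581 g·m⁻²·a⁻¹
copper: temperature factor f = -0.080·(8.2) = -0.6560
  SO₂ term: 0.0053·3.3^0.26·exp(0.059·82-0.6560) = 0.4735
  Cl⁻ term: 0.01025·4.9^0.27·exp(0.036·82+0.049·18.2) = 0.7352
  r_corr = 0.4735 + 0.7352 = 1.209 μm/a
  mass loss = 1.209 μm/a × 8.96 g/cm³ = 10.83 g·m⁻²·a⁻¹
Ordering by g·m⁻²·a⁻¹: copper (10.8) > zinc (6.58)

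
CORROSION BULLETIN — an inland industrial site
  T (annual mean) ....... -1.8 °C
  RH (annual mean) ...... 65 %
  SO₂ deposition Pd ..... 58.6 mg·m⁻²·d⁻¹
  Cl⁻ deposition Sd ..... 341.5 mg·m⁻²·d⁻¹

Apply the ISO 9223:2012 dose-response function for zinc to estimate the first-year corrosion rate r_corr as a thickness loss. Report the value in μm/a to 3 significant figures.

zinc: f(T) = +0.038·(T−10) [T≤10 °C] = -0.4484
  Pd branch = 0.0129·Pd^0.44·e^(0.046·RH+f) = 0.9824 μm/a
  Sd branch = 0.0175·Sd^0.57·e^(0.008·RH+0.085·T) = 0.7022 μm/a
  sum: 0.9824 + 0.7022 → r_corr = 1.685 μm/a

r_corr = 1.68 μm/a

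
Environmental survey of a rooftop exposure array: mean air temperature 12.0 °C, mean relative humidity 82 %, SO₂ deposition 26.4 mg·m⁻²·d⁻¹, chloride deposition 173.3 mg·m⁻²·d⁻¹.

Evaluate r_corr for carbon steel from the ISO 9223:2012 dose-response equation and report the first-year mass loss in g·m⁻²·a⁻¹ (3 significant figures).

r_corr = 826 g·m⁻²·a⁻¹

carbon steel: T>10 °C ⇒ hinge -0.054·(12.0−10) = -0.1080
  sulphur-dioxide contribution → 44.93 μm/a
  chloride contribution → 60.3 μm/a
  total first-year rate 105.2 μm/a
Convert to mass loss: 105.2 μm/a × 7.85 g/cm³ = 826.1 g·m⁻²·a⁻¹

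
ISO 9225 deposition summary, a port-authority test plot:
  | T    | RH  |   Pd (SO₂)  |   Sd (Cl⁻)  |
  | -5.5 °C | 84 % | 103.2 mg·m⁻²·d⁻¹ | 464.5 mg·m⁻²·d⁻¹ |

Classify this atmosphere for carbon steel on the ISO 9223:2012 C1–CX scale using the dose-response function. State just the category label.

C4

carbon steel: f(T) = +0.150·(T−10) [T≤10 °C] = -2.3250
  SO₂ term: 1.77·103.2^0.52·exp(0.02·84-2.3250) = 10.35
  Cl⁻ term: 0.102·464.5^0.62·exp(0.033·84+0.04·-5.5) = 58.95
  sum: 10.35 + 58.95 → r_corr = 69.3 μm/a
ISO 9223 Table 2 (carbon steel): 50 < 69.3 ≤ 80 μm/a ⇒ C4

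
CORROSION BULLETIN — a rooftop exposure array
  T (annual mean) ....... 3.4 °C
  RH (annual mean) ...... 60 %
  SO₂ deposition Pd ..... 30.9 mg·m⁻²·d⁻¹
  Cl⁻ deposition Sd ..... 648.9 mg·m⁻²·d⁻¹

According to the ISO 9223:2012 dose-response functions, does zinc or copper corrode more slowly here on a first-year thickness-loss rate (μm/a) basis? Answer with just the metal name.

copper

zinc: T≤10 °C ⇒ hinge +0.038·(3.4−10) = -0.2508
  Pd branch = 0.0129·Pd^0.44·e^(0.046·RH+f) = 0.7176 μm/a
  Sd branch = 0.0175·Sd^0.57·e^(0.008·RH+0.085·T) = 1.513 μm/a
  sum: 0.7176 + 1.513 → r_corr = 2.231 μm/a
copper: T≤10 °C ⇒ hinge +0.126·(3.4−10) = -0.8316
  Pd branch = 0.0053·Pd^0.26·e^(0.059·RH+f) = 0.194 μm/a
  Cl⁻ term: 0.01025·648.9^0.27·exp(0.036·60+0.049·3.4) = 0.6032
  sum: 0.194 + 0.6032 → r_corr = 0.7972 μm/a
Ordering by μm/a: zinc (2.23) > copper (0.797)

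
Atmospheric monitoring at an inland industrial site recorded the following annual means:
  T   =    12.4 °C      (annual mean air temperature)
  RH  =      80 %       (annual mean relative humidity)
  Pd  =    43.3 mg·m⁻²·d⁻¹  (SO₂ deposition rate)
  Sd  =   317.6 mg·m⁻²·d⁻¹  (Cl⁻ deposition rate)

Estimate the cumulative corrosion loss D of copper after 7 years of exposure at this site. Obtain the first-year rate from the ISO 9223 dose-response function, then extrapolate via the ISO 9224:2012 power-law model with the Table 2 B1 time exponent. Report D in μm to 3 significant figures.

copper: T>10 °C ⇒ hinge -0.080·(12.4−10) = -0.1920
  Pd branch = 0.0053·Pd^0.26·e^(0.059·RH+f) = 1.307 μm/a
  Cl⁻ term: 0.01025·317.6^0.27·exp(0.036·80+0.049·12.4) = 1.588
  r_corr = 1.307 + 1.588 = 2.895 μm/a
Power-law: D(7) = r_corr · 7^0.667
  D(7) = 2.895 × 7^0.667 = 2.895 × 3.662 = 10.6 μm

D(7) = 10.6 μm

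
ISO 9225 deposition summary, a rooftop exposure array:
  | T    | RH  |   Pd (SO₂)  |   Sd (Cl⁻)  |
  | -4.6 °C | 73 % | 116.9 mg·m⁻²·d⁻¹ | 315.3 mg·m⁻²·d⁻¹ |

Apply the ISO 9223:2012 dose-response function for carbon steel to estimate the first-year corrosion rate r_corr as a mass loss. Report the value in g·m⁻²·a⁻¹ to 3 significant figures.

carbon steel: temperature factor f = +0.150·(-14.6) = -2.1900
  SO₂ term: 1.77·116.9^0.52·exp(0.02·73-2.1900) = 10.14
  Cl⁻ term: 0.102·315.3^0.62·exp(0.033·73+0.04·-4.6) = 33.43
  r_corr = 10.14 + 33.43 = 43.57 μm/a
Convert to mass loss: 43.57 μm/a × 7.85 g/cm³ = 342 g·m⁻²·a⁻¹

r_corr = 342 g·m⁻²·a⁻¹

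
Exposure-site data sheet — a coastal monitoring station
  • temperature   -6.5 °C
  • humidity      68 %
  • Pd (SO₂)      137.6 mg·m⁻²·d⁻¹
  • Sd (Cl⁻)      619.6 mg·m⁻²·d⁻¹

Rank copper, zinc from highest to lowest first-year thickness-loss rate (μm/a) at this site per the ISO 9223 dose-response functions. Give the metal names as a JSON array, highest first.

["zinc", "copper"]

copper: f(T) = +0.126·(T−10) [T≤10 °C] = -2.0790
  sulphur-dioxide contribution → 0.1318 μm/a
  chloride contribution → 0.4891 μm/a
  total first-year rate 0.6209 μm/a
zinc: f(T) = +0.038·(T−10) [T≤10 °C] = -0.6270
  sulphur-dioxide contribution → 1.373 μm/a
  chloride contribution → 0.6774 μm/a
  total first-year rate 2.051 μm/a
Ordering by μm/a: zinc (2.05) > copper (0.621)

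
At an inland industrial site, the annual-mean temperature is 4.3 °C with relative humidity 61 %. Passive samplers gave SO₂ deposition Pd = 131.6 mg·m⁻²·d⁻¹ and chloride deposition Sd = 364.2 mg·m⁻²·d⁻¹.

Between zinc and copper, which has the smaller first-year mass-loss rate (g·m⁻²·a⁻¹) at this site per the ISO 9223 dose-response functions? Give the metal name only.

zinc: f(T) = +0.038·(T−10) [T≤10 °C] = -0.2166
  SO₂ term: 0.0129·131.6^0.44·exp(0.046·61-0.2166) = 1.471
  Cl⁻ term: 0.0175·364.2^0.57·exp(0.008·61+0.085·4.3) = 1.185
  r_corr = 1.471 + 1.185 = 2.656 μm/a
  mass loss = 2.656 μm/a × 7.14 g/cm³ = 18.96 g·m⁻²·a⁻¹
copper: f(T) = +0.126·(T−10) [T≤10 °C] = -0.7182
  Pd branch = 0.0053·Pd^0.26·e^(0.059·RH+f) = 0.336 μm/a
  Cl⁻ term: 0.01025·364.2^0.27·exp(0.036·61+0.049·4.3) = 0.5591
  r_corr = 0.336 + 0.5591 = 0.8952 μm/a
  mass loss = 0.8952 μm/a × 8.96 g/cm³ = 8.021 g·m⁻²·a⁻¹
Ordering by g·m⁻²·a⁻¹: zinc (19) > copper (8.02)

copper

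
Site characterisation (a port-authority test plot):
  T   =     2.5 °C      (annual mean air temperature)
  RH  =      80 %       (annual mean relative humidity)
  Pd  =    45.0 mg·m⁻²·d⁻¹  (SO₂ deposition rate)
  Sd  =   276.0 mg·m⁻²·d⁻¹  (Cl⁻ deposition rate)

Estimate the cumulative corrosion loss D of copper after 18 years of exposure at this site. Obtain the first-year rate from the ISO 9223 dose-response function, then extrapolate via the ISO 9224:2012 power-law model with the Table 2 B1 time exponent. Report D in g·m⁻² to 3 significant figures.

D(18) = 96.3 g·m⁻²

copper: f(T) = +0.126·(T−10) [T≤10 °C] = -0.9450
  sulphur-dioxide contribution → 0.6217 μm/a
  chloride contribution → 0.9413 μm/a
  ⇒ r_corr(copper) = 1.563 μm/a
Power-law: D(18) = r_corr · 18^0.667
  D(18) = 1.563 × 18^0.667 = 1.563 × 6.875 = 10.75 μm
  Mass loss = 10.75 μm × 8.96 g/cm³ = 96.28 g·m⁻²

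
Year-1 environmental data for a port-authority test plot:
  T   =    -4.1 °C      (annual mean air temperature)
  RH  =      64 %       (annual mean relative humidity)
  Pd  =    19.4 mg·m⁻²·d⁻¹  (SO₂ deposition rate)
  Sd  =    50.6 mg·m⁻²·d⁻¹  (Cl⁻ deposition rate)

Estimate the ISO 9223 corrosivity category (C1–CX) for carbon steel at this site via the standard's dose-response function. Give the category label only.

carbon steel: temperature factor f = +0.150·(-14.1) = -2.1150
  sulphur-dioxide contribution → 3.589 μm/a
  chloride contribution → 8.15 μm/a
  total first-year rate 11.74 μm/a
11.7 μm/a falls in (1.3, 25] for carbon steel → category C2

C2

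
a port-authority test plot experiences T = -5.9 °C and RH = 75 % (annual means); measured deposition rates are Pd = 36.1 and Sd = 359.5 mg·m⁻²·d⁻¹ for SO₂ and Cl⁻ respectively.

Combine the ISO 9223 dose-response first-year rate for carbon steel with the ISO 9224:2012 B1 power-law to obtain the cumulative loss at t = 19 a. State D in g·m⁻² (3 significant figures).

carbon steel: T≤10 °C ⇒ hinge +0.150·(-5.9−10) = -2.3850
  sulphur-dioxide contribution → 4.715 μm/a
  chloride contribution → 36.77 μm/a
  ⇒ r_corr(carbon steel) = 41.49 μm/a
ISO 9224: D(t) = r_corr · t^b with b = 0.523 (carbon steel, B1)
  D(19) = 41.49 × 19^0.523 = 41.49 × 4.664 = 193.5 μm
  Mass loss = 193.5 μm × 7.85 g/cm³ = 1519 g·m⁻²

D(19) = 1.52e+03 g·m⁻²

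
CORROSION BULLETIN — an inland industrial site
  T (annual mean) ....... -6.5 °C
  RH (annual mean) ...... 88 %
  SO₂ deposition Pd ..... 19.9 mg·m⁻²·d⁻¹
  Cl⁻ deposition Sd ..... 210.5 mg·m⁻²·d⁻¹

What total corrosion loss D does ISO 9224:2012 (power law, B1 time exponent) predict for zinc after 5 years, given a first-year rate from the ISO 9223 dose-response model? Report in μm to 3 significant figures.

D(5) = 7.04 μm

zinc: T≤10 °C ⇒ hinge +0.038·(-6.5−10) = -0.6270
  Pd branch = 0.0129·Pd^0.44·e^(0.046·RH+f) = 1.472 μm/a
  Cl⁻ term: 0.0175·210.5^0.57·exp(0.008·88+0.085·-6.5) = 0.4296
  r_corr = 1.472 + 0.4296 = 1.901 μm/a
ISO 9224: D(t) = r_corr · t^b with b = 0.813 (zinc, B1)
  D(5) = 1.901 × 5^0.813 = 1.901 × 3.701 = 7.036 μm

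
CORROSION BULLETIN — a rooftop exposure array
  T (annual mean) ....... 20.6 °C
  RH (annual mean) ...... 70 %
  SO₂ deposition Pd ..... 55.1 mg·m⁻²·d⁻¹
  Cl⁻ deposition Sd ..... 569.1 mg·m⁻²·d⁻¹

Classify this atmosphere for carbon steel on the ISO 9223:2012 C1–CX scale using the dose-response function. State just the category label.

C5

carbon steel: T>10 °C ⇒ hinge -0.054·(20.6−10) = -0.5724
  SO₂ term: 1.77·55.1^0.52·exp(0.02·70-0.5724) = 32.57
  Sd branch = 0.102·Sd^0.62·e^(0.033·RH+0.04·T) = 119.6 μm/a
  sum: 32.57 + 119.6 → r_corr = 152.2 μm/a
152 μm/a falls in (80, 200] for carbon steel → category C5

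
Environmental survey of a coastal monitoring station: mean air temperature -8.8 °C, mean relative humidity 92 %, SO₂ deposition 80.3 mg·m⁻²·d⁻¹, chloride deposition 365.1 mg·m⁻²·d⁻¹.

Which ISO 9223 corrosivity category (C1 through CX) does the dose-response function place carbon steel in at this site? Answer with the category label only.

carbon steel: temperature factor f = +0.150·(-18.8) = -2.8200
  sulphur-dioxide contribution → 6.499 μm/a
  chloride contribution → 57.94 μm/a
  total first-year rate 64.43 μm/a
ISO 9223 Table 2 (carbon steel): 50 < 64.4 ≤ 80 μm/a ⇒ C4

C4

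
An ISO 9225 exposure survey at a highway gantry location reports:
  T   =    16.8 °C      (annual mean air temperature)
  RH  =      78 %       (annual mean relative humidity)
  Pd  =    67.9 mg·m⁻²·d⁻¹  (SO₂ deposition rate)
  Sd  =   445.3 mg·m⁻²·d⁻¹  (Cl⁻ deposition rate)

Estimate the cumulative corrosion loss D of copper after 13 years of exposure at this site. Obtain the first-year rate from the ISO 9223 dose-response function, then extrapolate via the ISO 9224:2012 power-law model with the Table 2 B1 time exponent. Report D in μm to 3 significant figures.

copper: f(T) = -0.080·(T−10) [T>10 °C] = -0.5440
  sulphur-dioxide contribution → 0.9182 μm/a
  chloride contribution → 2.008 μm/a
  total first-year rate 2.927 μm/a
Power-law: D(13) = r_corr · 13^0.667
  D(13) = 2.927 × 13^0.667 = 2.927 × 5.534 = 16.19 μm

D(13) = 16.2 μm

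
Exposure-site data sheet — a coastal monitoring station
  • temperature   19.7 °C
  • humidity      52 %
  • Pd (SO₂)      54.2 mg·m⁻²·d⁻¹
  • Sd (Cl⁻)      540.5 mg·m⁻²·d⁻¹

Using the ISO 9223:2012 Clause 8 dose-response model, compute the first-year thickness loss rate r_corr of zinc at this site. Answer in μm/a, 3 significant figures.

zinc: f(T) = -0.071·(T−10) [T>10 °C] = -0.6887
  Pd branch = 0.0129·Pd^0.44·e^(0.046·RH+f) = 0.4105 μm/a
  Cl⁻ term: 0.0175·540.5^0.57·exp(0.008·52+0.085·19.7) = 5.112
  sum: 0.4105 + 5.112 → r_corr = 5.523 μm/a

r_corr = 5.52 μm/a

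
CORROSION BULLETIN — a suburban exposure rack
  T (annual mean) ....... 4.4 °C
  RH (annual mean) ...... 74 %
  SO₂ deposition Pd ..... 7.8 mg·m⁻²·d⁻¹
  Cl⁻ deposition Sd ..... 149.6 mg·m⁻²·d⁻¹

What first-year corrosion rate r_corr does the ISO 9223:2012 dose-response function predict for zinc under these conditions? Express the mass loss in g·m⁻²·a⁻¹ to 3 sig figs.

r_corr = 11.2 g·m⁻²·a⁻¹

zinc: f(T) = +0.038·(T−10) [T≤10 °C] = -0.2128
  sulphur-dioxide contribution → 0.7745 μm/a
  chloride contribution → 0.7985 μm/a
  total first-year rate 1.573 μm/a
Convert to mass loss: 1.573 μm/a × 7.14 g/cm³ = 11.23 g·m⁻²·a⁻¹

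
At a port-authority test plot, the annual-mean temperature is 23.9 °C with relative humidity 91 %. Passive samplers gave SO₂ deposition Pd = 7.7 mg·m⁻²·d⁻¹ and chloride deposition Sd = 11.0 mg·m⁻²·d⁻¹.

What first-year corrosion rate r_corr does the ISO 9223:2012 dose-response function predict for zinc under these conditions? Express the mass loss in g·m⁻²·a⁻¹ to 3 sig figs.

r_corr = 13.3 g·m⁻²·a⁻¹

zinc: temperature factor f = -0.071·(13.9) = -0.9869
  SO₂ term: 0.0129·7.7^0.44·exp(0.046·91-0.9869) = 0.7762
  Cl⁻ term: 0.0175·11.0^0.57·exp(0.008·91+0.085·23.9) = 1.084
  sum: 0.7762 + 1.084 → r_corr = 1.86 μm/a
Convert to mass loss: 1.86 μm/a × 7.14 g/cm³ = 13.28 g·m⁻²·a⁻¹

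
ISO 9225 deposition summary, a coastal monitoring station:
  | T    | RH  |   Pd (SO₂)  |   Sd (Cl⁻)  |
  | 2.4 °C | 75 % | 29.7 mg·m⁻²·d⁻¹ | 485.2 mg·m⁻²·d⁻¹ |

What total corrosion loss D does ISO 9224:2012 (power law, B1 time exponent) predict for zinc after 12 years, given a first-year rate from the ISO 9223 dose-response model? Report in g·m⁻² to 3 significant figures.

zinc: temperature factor f = +0.038·(-7.6) = -0.2888
  SO₂ term: 0.0129·29.7^0.44·exp(0.046·75-0.2888) = 1.354
  Sd branch = 0.0175·Sd^0.57·e^(0.008·RH+0.085·T) = 1.328 μm/a
  sum: 1.354 + 1.328 → r_corr = 2.682 μm/a
Power-law: D(12) = r_corr · 12^0.813
  D(12) = 2.682 × 12^0.813 = 2.682 × 7.54 = 20.22 μm
  Mass loss = 20.22 μm × 7.14 g/cm³ = 144.4 g·m⁻²

D(12) = 144 g·m⁻²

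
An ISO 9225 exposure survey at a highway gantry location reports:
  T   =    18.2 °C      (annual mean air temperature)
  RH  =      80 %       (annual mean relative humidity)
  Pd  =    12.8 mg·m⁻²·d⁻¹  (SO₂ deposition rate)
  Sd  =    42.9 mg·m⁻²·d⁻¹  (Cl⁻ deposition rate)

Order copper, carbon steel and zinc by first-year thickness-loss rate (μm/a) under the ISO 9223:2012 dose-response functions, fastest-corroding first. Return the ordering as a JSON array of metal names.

["carbon steel", "zinc", "copper"]

copper: f(T) = -0.080·(T−10) [T>10 °C] = -0.6560
  Pd branch = 0.0053·Pd^0.26·e^(0.059·RH+f) = 0.5986 μm/a
  Sd branch = 0.01025·Sd^0.27·e^(0.036·RH+0.049·T) = 1.229 μm/a
  sum: 0.5986 + 1.229 → r_corr = 1.828 μm/a
carbon steel: f(T) = -0.054·(T−10) [T>10 °C] = -0.4428
  SO₂ term: 1.77·12.8^0.52·exp(0.02·80-0.4428) = 21.2
  Cl⁻ term: 0.102·42.9^0.62·exp(0.033·80+0.04·18.2) = 30.44
  r_corr = 21.2 + 30.44 = 51.64 μm/a
zinc: T>10 °C ⇒ hinge -0.071·(18.2−10) = -0.5822
  SO₂ term: 0.0129·12.8^0.44·exp(0.046·80-0.5822) = 0.8772
  Cl⁻ term: 0.0175·42.9^0.57·exp(0.008·80+0.085·18.2) = 1.328
  r_corr = 0.8772 + 1.328 = 2.206 μm/a
Ordering by μm/a: carbon steel (51.6) > zinc (2.21) > copper (1.83)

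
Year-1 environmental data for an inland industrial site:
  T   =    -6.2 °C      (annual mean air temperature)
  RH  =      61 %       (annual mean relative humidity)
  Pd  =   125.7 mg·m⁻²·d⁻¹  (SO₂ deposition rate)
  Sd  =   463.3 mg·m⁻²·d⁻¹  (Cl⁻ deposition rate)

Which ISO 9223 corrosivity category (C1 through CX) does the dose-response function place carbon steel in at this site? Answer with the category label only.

carbon steel: T≤10 °C ⇒ hinge +0.150·(-6.2−10) = -2.4300
  Pd branch = 1.77·Pd^0.52·e^(0.02·RH+f) = 6.518 μm/a
  Cl⁻ term: 0.102·463.3^0.62·exp(0.033·61+0.04·-6.2) = 26.79
  r_corr = 6.518 + 26.79 = 33.31 μm/a
ISO 9223 Table 2 (carbon steel): 25 < 33.3 ≤ 50 μm/a ⇒ C3

C3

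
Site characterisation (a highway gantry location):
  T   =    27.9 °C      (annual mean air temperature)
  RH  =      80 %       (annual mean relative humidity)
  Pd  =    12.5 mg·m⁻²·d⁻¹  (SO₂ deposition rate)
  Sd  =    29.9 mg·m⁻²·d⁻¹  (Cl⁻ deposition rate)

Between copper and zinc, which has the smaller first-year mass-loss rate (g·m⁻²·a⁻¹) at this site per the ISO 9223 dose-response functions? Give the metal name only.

copper

copper: temperature factor f = -0.080·(17.9) = -1.4320
  sulphur-dioxide contribution → 0.2738 μm/a
  chloride contribution → 1.793 μm/a
  total first-year rate 2.067 μm/a
  mass loss = 2.067 μm/a × 8.96 g/cm³ = 18.52 g·m⁻²·a⁻¹
zinc: temperature factor f = -0.071·(17.9) = -1.2709
  sulphur-dioxide contribution → 0.436 μm/a
  chloride contribution → 2.466 μm/a
  total first-year rate 2.902 μm/a
  mass loss = 2.902 μm/a × 7.14 g/cm³ = 20.72 g·m⁻²·a⁻¹
Ordering by g·m⁻²·a⁻¹: zinc (20.7) > copper (18.5)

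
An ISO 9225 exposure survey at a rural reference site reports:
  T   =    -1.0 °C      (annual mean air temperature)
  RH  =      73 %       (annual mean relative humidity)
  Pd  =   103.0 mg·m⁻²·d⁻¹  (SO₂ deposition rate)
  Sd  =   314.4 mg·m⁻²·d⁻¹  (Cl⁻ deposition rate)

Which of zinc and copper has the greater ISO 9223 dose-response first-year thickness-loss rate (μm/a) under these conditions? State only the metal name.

zinc: T≤10 °C ⇒ hinge +0.038·(-1.0−10) = -0.4180
  Pd branch = 0.0129·Pd^0.44·e^(0.046·RH+f) = 1.875 μm/a
  Sd branch = 0.0175·Sd^0.57·e^(0.008·RH+0.085·T) = 0.7644 μm/a
  r_corr = 1.875 + 0.7644 = 2.64 μm/a
copper: T≤10 °C ⇒ hinge +0.126·(-1.0−10) = -1.3860
  SO₂ term: 0.0053·103.0^0.26·exp(0.059·73-1.3860) = 0.3282
  Cl⁻ term: 0.01025·314.4^0.27·exp(0.036·73+0.049·-1.0) = 0.6384
  sum: 0.3282 + 0.6384 → r_corr = 0.9666 μm/a
Ordering by μm/a: zinc (2.64) > copper (0.967)

zinc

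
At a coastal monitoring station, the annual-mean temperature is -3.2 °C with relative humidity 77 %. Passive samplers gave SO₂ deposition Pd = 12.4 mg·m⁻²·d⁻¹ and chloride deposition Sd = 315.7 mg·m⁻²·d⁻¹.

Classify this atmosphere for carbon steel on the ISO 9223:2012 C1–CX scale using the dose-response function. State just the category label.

carbon steel: temperature factor f = +0.150·(-13.2) = -1.9800
  sulphur-dioxide contribution → 4.221 μm/a
  chloride contribution → 40.37 μm/a
  total first-year rate 44.6 μm/a
ISO 9223 Table 2 (carbon steel): 25 < 44.6 ≤ 50 μm/a ⇒ C3

C3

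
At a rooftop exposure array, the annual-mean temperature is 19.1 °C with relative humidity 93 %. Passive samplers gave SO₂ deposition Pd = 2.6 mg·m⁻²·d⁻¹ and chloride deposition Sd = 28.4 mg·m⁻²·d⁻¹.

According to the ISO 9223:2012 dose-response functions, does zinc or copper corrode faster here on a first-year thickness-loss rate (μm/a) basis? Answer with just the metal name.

copper

zinc: temperature factor f = -0.071·(9.1) = -0.6461
  sulphur-dioxide contribution → 0.7422 μm/a
  chloride contribution → 1.258 μm/a
  total first-year rate 2 μm/a
copper: temperature factor f = -0.080·(9.1) = -0.7280
  sulphur-dioxide contribution → 0.7925 μm/a
  chloride contribution → 1.835 μm/a
  ⇒ r_corr(copper) = 2.627 μm/a
Ordering by μm/a: copper (2.63) > zinc (2)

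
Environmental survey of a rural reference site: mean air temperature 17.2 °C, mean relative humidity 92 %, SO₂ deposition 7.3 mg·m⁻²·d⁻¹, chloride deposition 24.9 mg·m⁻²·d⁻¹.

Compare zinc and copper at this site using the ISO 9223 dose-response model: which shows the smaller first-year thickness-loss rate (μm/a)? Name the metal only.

zinc: T>10 °C ⇒ hinge -0.071·(17.2−10) = -0.5112
  SO₂ term: 0.0129·7.3^0.44·exp(0.046·92-0.5112) = 1.278
  Cl⁻ term: 0.0175·24.9^0.57·exp(0.008·92+0.085·17.2) = 0.985
  sum: 1.278 + 0.985 → r_corr = 2.263 μm/a
copper: temperature factor f = -0.080·(7.2) = -0.5760
  Pd branch = 0.0053·Pd^0.26·e^(0.059·RH+f) = 1.137 μm/a
  Cl⁻ term: 0.01025·24.9^0.27·exp(0.036·92+0.049·17.2) = 1.556
  r_corr = 1.137 + 1.556 = 2.694 μm/a
Ordering by μm/a: copper (2.69) > zinc (2.26)

zinc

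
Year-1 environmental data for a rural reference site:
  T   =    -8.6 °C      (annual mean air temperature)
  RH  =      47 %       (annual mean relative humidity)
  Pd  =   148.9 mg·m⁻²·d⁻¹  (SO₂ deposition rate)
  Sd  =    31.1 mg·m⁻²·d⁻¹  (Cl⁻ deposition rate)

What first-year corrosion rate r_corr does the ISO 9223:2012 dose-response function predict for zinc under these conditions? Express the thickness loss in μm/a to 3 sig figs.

zinc: T≤10 °C ⇒ hinge +0.038·(-8.6−10) = -0.7068
  sulphur-dioxide contribution → 0.4996 μm/a
  chloride contribution → 0.08704 μm/a
  total first-year rate 0.5867 μm/a

r_corr = 0.587 μm/a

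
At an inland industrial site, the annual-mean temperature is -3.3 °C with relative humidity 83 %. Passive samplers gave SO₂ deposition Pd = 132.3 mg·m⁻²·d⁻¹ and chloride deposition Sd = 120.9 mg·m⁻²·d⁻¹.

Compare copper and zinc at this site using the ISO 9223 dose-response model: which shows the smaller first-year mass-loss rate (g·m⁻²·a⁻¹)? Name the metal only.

copper: T≤10 °C ⇒ hinge +0.126·(-3.3−10) = -1.6758
  Pd branch = 0.0053·Pd^0.26·e^(0.059·RH+f) = 0.473 μm/a
  Cl⁻ term: 0.01025·120.9^0.27·exp(0.036·83+0.049·-3.3) = 0.6316
  r_corr = 0.473 + 0.6316 = 1.105 μm/a
  mass loss = 1.105 μm/a × 8.96 g/cm³ = 9.897 g·m⁻²·a⁻¹
zinc: f(T) = +0.038·(T−10) [T≤10 °C] = -0.5054
  Pd branch = 0.0129·Pd^0.44·e^(0.046·RH+f) = 3.039 μm/a
  Cl⁻ term: 0.0175·120.9^0.57·exp(0.008·83+0.085·-3.3) = 0.395
  r_corr = 3.039 + 0.395 = 3.434 μm/a
  mass loss = 3.434 μm/a × 7.14 g/cm³ = 24.52 g·m⁻²·a⁻¹
Ordering by g·m⁻²·a⁻¹: zinc (24.5) > copper (9.9)

copper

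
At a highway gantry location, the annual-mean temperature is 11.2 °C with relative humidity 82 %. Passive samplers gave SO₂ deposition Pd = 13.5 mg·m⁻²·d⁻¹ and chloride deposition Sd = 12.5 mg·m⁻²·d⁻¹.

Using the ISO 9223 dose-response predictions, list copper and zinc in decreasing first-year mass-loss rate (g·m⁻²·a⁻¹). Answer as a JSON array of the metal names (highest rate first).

copper: f(T) = -0.080·(T−10) [T>10 °C] = -0.0960
  Pd branch = 0.0053·Pd^0.26·e^(0.059·RH+f) = 1.196 μm/a
  Sd branch = 0.01025·Sd^0.27·e^(0.036·RH+0.049·T) = 0.6718 μm/a
  sum: 1.196 + 0.6718 → r_corr = 1.867 μm/a
  mass loss = 1.867 μm/a × 8.96 g/cm³ = 16.73 g·m⁻²·a⁻¹
zinc: f(T) = -0.071·(T−10) [T>10 °C] = -0.0852
  SO₂ term: 0.0129·13.5^0.44·exp(0.046·82-0.0852) = 1.618
  Cl⁻ term: 0.0175·12.5^0.57·exp(0.008·82+0.085·11.2) = 0.3687
  sum: 1.618 + 0.3687 → r_corr = 1.987 μm/a
  mass loss = 1.987 μm/a × 7.14 g/cm³ = 14.19 g·m⁻²·a⁻¹
Ordering by g·m⁻²·a⁻¹: copper (16.7) > zinc (14.2)

["copper", "zinc"]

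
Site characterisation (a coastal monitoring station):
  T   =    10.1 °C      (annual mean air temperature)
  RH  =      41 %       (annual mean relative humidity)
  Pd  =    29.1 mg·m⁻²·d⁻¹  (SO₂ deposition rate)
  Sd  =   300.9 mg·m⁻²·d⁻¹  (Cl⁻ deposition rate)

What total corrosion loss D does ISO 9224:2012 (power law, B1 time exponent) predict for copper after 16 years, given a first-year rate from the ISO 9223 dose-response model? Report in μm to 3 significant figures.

D(16) = 3.08 μm

copper: T>10 °C ⇒ hinge -0.080·(10.1−10) = -0.0080
  Pd branch = 0.0053·Pd^0.26·e^(0.059·RH+f) = 0.1419 μm/a
  Sd branch = 0.01025·Sd^0.27·e^(0.036·RH+0.049·T) = 0.3434 μm/a
  sum: 0.1419 + 0.3434 → r_corr = 0.4853 μm/a
Power-law: D(16) = r_corr · 16^0.667
  D(16) = 0.4853 × 16^0.667 = 0.4853 × 6.355 = 3.085 μm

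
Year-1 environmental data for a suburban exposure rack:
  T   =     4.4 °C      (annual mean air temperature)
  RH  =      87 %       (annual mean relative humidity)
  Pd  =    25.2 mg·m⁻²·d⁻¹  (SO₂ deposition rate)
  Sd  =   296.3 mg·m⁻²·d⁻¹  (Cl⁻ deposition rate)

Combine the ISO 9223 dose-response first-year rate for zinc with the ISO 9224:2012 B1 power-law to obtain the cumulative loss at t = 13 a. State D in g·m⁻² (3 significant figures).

D(13) = 211 g·m⁻²

zinc: temperature factor f = +0.038·(-5.6) = -0.2128
  SO₂ term: 0.0129·25.2^0.44·exp(0.046·87-0.2128) = 2.36
  Cl⁻ term: 0.0175·296.3^0.57·exp(0.008·87+0.085·4.4) = 1.308
  sum: 2.36 + 1.308 → r_corr = 3.668 μm/a
ISO 9224: D(t) = r_corr · t^b with b = 0.813 (zinc, B1)
  D(13) = 3.668 × 13^0.813 = 3.668 × 8.047 = 29.51 μm
  Mass loss = 29.51 μm × 7.14 g/cm³ = 210.7 g·m⁻²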